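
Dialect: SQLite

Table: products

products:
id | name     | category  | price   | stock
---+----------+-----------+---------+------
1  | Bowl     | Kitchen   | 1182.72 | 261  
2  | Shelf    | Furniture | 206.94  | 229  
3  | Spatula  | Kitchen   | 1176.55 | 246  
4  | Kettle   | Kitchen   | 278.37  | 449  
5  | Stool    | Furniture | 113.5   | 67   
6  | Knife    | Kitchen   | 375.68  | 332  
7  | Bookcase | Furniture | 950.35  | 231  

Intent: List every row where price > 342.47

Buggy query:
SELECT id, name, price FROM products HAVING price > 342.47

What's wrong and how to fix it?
Bug: HAVING filters the output of aggregation, but this query has no GROUP BY and no aggregate functions, so SQLite rejects it (HAVING clause on a non-aggregate query); the condition here is per row

Fix: Replace HAVING with WHERE since the condition applies to individual rows

Corrected query:
SELECT id, name, price FROM products WHERE price > 342.47

Result:
id | name     | price  
---+----------+--------
1  | Bowl     | 1182.72
3  | Spatula  | 1176.55
6  | Knife    | 375.68 
7  | Bookcase | 950.35 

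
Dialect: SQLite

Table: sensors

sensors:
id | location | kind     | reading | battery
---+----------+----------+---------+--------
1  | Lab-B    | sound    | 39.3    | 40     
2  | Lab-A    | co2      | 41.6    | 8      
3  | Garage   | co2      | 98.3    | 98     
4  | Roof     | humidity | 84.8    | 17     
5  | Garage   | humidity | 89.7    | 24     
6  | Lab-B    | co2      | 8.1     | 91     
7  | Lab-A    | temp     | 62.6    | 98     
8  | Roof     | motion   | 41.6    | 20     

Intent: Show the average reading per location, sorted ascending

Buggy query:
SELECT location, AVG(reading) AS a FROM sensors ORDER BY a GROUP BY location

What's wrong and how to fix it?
Bug: GROUP BY must precede ORDER BY

Fix: Reorder: SELECT … FROM … GROUP BY … ORDER BY …

Corrected query:
SELECT location, AVG(reading) AS a FROM sensors GROUP BY location ORDER BY a

Result:
location | a   
---------+-----
Lab-B    | 23.7
Lab-A    | 52.1
Roof     | 63.2
Garage   | 94  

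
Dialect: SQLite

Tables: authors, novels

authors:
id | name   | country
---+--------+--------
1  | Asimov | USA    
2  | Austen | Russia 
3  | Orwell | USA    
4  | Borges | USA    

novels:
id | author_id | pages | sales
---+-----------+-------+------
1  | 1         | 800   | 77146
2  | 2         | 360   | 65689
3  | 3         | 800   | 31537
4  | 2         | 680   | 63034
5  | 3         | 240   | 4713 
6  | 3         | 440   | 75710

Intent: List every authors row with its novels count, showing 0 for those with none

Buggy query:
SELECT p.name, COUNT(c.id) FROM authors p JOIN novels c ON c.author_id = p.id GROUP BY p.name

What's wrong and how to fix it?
Bug: An inner join excludes parents with zero children

Fix: Switch to LEFT JOIN to retain unmatched parent rows

Corrected query:
SELECT p.name, COUNT(c.id) FROM authors p LEFT JOIN novels c ON c.author_id = p.id GROUP BY p.name

Result:
name   | COUNT(c.id)
-------+------------
Asimov | 1          
Austen | 2          
Borges | 0          
Orwell | 3          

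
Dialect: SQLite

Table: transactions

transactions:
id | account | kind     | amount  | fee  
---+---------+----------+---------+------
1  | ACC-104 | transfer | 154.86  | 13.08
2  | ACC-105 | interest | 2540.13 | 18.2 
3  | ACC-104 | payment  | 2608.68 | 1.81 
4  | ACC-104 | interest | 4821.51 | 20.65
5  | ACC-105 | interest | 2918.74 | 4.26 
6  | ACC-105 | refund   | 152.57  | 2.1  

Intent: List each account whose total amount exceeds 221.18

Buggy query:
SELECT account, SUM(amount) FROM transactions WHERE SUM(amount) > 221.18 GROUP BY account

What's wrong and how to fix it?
Bug: SUM(amount) is an aggregate, but WHERE filters rows before aggregation

Fix: Move the aggregate condition to a HAVING clause

Corrected query:
SELECT account, SUM(amount) FROM transactions GROUP BY account HAVING SUM(amount) > 221.18

Result:
account | SUM(amount)
--------+------------
ACC-104 | 7585.05    
ACC-105 | 5611.44    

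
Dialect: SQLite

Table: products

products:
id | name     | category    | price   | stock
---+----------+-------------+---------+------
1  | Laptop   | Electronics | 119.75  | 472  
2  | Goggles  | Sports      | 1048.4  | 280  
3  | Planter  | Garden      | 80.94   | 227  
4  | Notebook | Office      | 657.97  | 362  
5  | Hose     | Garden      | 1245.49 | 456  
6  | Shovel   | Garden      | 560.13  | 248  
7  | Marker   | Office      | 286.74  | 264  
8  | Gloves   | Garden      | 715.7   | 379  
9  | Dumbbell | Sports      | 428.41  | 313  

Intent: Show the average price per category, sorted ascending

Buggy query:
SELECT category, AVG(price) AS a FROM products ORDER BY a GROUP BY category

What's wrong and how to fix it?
Bug: ORDER BY appears before GROUP BY; SQL clause order requires GROUP BY first

Fix: Reorder: SELECT … FROM … GROUP BY … ORDER BY …

Corrected query:
SELECT category, AVG(price) AS a FROM products GROUP BY category ORDER BY a

Result:
category    | a      
------------+--------
Electronics | 119.75 
Office      | 472.355
Garden      | 650.565
Sports      | 738.405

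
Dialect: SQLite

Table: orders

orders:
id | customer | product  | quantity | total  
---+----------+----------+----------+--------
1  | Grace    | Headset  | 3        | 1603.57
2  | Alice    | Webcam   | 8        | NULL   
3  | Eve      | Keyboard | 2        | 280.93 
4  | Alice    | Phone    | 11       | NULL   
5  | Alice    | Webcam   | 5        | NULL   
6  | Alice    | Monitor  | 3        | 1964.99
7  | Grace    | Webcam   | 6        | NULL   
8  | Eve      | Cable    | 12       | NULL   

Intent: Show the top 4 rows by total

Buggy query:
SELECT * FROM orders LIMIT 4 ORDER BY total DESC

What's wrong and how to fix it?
Bug: LIMIT must come after ORDER BY

Fix: Sort with ORDER BY, then apply LIMIT

Corrected query:
SELECT * FROM orders ORDER BY total DESC LIMIT 4

Result:
id | customer | product  | quantity | total  
---+----------+----------+----------+--------
6  | Alice    | Monitor  | 3        | 1964.99
1  | Grace    | Headset  | 3        | 1603.57
3  | Eve      | Keyboard | 2        | 280.93 
2  | Alice    | Webcam   | 8        | NULL   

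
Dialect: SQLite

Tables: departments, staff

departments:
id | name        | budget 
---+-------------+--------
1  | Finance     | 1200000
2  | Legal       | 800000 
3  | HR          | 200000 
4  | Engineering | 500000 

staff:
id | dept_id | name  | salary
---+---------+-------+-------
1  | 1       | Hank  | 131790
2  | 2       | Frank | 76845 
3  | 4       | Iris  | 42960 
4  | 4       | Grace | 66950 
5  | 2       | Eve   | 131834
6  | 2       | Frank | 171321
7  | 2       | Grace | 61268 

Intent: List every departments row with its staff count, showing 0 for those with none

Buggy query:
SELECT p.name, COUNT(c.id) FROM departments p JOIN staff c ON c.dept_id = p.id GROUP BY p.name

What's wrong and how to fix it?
Bug: An inner join excludes parents with zero children

Fix: Switch to LEFT JOIN to retain unmatched parent rows

Corrected query:
SELECT p.name, COUNT(c.id) FROM departments p LEFT JOIN staff c ON c.dept_id = p.id GROUP BY p.name

Result:
name        | COUNT(c.id)
------------+------------
Engineering | 2          
Finance     | 1          
HR          | 0          
Legal       | 4          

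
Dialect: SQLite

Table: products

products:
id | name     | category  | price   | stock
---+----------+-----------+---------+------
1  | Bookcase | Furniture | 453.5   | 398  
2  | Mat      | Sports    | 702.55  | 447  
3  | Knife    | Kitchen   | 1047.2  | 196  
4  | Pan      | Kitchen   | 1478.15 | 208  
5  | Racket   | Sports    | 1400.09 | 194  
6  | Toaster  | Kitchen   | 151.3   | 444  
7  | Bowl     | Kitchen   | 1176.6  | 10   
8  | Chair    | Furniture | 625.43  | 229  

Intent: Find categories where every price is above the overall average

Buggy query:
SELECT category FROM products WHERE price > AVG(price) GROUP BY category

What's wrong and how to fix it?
Bug: WHERE evaluates per row before aggregation, so AVG() is unavailable

Fix: Compute the overall average in a scalar subquery and compare each group's MIN against it in HAVING

Corrected query:
SELECT category FROM products GROUP BY category HAVING MIN(price) > (SELECT AVG(price) FROM products)

Result:
(no rows)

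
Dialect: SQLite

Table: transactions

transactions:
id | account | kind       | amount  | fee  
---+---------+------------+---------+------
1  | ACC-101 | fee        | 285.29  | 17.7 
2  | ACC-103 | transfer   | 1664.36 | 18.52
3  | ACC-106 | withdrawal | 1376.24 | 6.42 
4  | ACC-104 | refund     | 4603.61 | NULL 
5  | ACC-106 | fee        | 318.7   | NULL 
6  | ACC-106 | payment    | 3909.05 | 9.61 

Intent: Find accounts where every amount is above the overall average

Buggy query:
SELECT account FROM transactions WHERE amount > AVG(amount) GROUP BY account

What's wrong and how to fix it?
Bug: WHERE evaluates per row before aggregation, so AVG() is unavailable

Fix: Use a subquery for AVG and a HAVING MIN(...) filter so the condition holds for every row in the group

Corrected query:
SELECT account FROM transactions GROUP BY account HAVING MIN(amount) > (SELECT AVG(amount) FROM transactions)

Result:
account
-------
ACC-104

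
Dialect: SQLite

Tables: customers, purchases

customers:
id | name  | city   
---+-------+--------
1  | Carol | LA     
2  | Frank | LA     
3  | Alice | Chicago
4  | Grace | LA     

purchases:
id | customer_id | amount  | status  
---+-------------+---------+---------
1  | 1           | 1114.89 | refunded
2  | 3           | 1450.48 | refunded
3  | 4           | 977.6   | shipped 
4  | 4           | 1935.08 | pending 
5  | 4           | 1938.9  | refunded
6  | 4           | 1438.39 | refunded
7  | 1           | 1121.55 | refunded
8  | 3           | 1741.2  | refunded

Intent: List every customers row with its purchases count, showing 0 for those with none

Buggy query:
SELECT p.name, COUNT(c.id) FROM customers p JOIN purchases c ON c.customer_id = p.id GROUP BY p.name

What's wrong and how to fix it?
Bug: An inner join excludes parents with zero children

Fix: Switch to LEFT JOIN to retain unmatched parent rows

Corrected query:
SELECT p.name, COUNT(c.id) FROM customers p LEFT JOIN purchases c ON c.customer_id = p.id GROUP BY p.name

Result:
name  | COUNT(c.id)
------+------------
Alice | 2          
Carol | 2          
Frank | 0          
Grace | 4          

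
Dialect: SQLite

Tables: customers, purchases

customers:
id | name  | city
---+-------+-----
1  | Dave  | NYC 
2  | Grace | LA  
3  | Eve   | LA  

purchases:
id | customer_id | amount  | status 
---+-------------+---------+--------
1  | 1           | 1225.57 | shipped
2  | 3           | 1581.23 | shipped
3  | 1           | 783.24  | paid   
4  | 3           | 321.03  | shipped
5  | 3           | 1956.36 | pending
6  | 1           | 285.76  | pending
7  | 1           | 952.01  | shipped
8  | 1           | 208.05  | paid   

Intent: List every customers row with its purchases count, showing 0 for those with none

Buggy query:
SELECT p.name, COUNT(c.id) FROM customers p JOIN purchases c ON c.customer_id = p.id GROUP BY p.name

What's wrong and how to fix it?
Bug: INNER JOIN drops customers rows that have no matching purchases rows

Fix: Switch to LEFT JOIN to retain unmatched parent rows

Corrected query:
SELECT p.name, COUNT(c.id) FROM customers p LEFT JOIN purchases c ON c.customer_id = p.id GROUP BY p.name

Result:
name  | COUNT(c.id)
------+------------
Dave  | 5          
Eve   | 3          
Grace | 0          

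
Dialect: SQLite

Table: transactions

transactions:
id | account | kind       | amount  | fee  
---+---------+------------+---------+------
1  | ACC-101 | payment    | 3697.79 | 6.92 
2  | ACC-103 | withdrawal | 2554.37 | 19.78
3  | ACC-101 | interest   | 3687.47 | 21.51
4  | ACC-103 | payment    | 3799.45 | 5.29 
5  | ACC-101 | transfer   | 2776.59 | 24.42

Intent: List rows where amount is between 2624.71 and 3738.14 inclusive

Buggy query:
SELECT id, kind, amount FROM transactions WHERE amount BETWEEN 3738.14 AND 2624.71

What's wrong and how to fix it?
Bug: The bounds are reversed; BETWEEN a AND b requires a <= b to match anything

Fix: Swap the bounds so the smaller value comes first

Corrected query:
SELECT id, kind, amount FROM transactions WHERE amount BETWEEN 2624.71 AND 3738.14

Result:
id | kind     | amount 
---+----------+--------
1  | payment  | 3697.79
3  | interest | 3687.47
5  | transfer | 2776.59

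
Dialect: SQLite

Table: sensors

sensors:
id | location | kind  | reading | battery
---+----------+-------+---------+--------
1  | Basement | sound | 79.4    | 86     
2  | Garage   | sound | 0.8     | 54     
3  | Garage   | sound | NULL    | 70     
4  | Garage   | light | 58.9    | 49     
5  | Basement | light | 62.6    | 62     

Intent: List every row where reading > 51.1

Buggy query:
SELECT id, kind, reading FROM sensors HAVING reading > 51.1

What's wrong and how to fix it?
Bug: This is a non-aggregate query (no GROUP BY, no aggregates), so in SQLite the HAVING clause is invalid here; a row-level condition belongs in WHERE

Fix: Use WHERE for row-level filtering

Corrected query:
SELECT id, kind, reading FROM sensors WHERE reading > 51.1

Result:
id | kind  | reading
---+-------+--------
1  | sound | 79.4   
4  | light | 58.9   
5  | light | 62.6   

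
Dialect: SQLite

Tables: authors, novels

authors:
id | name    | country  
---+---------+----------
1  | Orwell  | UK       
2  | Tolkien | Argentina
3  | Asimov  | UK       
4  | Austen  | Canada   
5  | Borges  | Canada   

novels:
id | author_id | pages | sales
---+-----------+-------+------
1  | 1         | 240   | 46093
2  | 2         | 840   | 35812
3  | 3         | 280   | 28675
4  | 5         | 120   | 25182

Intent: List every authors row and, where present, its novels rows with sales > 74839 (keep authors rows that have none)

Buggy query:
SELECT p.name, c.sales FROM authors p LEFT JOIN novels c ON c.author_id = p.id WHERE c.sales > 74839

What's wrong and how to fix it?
Bug: A WHERE condition on the right-hand table after LEFT JOIN drops unmatched parents

Fix: Put 'c.sales > 74839' in the JOIN's ON clause instead of WHERE

Corrected query:
SELECT p.name, c.sales FROM authors p LEFT JOIN novels c ON c.author_id = p.id AND c.sales > 74839

Result:
name    | sales
--------+------
Orwell  | NULL 
Tolkien | NULL 
Asimov  | NULL 
Austen  | NULL 
Borges  | NULL 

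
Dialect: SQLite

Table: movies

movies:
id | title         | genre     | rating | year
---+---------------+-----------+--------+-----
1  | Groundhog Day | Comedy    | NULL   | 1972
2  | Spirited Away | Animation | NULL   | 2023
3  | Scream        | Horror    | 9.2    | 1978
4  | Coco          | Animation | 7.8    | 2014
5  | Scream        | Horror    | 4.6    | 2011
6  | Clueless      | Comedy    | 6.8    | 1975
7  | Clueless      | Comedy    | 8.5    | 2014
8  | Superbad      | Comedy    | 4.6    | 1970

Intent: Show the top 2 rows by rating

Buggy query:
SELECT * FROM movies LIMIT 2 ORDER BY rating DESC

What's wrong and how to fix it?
Bug: LIMIT must come after ORDER BY

Fix: Sort with ORDER BY, then apply LIMIT

Corrected query:
SELECT * FROM movies ORDER BY rating DESC LIMIT 2

Result:
id | title    | genre  | rating | year
---+----------+--------+--------+-----
3  | Scream   | Horror | 9.2    | 1978
7  | Clueless | Comedy | 8.5    | 2014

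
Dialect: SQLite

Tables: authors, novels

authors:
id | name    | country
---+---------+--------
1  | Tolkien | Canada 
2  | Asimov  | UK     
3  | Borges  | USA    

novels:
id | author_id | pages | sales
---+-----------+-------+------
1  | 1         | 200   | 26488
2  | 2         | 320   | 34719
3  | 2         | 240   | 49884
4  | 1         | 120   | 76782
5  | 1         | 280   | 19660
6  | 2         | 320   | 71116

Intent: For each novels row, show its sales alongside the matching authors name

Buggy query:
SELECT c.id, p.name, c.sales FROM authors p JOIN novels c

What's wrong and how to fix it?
Bug: Missing join condition: each novels row is matched to all authors rows instead of just its own

Fix: Add ON c.author_id = p.id to the JOIN

Corrected query:
SELECT c.id, p.name, c.sales FROM authors p JOIN novels c ON c.author_id = p.id

Result:
id | name    | sales
---+---------+------
1  | Tolkien | 26488
2  | Asimov  | 34719
3  | Asimov  | 49884
4  | Tolkien | 76782
5  | Tolkien | 19660
6  | Asimov  | 71116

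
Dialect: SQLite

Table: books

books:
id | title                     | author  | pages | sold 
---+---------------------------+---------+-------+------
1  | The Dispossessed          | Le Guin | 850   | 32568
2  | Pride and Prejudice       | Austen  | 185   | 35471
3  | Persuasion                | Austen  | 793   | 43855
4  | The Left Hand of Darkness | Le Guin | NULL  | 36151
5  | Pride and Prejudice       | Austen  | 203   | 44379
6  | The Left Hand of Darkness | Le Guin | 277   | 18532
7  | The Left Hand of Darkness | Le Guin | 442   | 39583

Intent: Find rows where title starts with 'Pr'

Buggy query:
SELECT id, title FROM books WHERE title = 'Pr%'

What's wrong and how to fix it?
Bug: Wildcards only work with LIKE; '=' treats '%' as a literal character

Fix: Replace '=' with LIKE so 'Pr%' is treated as a pattern

Corrected query:
SELECT id, title FROM books WHERE title LIKE 'Pr%'

Result:
id | title              
---+--------------------
2  | Pride and Prejudice
5  | Pride and Prejudice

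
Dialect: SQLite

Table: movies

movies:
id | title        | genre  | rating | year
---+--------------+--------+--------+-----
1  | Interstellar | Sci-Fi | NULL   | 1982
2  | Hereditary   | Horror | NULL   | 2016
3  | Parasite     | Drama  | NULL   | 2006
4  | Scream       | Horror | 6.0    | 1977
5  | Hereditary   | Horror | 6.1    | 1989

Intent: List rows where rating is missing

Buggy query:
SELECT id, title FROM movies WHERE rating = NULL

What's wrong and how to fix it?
Bug: '= NULL' is always unknown in SQL three-valued logic, so no rows match

Fix: Use IS NULL to test for NULL

Corrected query:
SELECT id, title FROM movies WHERE rating IS NULL

Result:
id | title       
---+-------------
1  | Interstellar
2  | Hereditary  
3  | Parasite    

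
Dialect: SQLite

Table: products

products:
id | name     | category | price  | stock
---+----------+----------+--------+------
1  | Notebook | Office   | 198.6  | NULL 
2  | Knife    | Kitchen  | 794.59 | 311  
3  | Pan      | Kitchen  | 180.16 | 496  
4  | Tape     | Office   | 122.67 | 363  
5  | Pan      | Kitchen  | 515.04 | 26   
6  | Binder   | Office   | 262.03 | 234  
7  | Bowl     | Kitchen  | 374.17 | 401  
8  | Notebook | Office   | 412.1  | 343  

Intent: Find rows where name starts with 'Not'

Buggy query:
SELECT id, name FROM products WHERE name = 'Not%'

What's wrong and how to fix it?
Bug: '=' compares the literal string including the % character; pattern matching needs LIKE

Fix: Use LIKE for wildcard pattern matching

Corrected query:
SELECT id, name FROM products WHERE name LIKE 'Not%'

Result:
id | name    
---+---------
1  | Notebook
8  | Notebook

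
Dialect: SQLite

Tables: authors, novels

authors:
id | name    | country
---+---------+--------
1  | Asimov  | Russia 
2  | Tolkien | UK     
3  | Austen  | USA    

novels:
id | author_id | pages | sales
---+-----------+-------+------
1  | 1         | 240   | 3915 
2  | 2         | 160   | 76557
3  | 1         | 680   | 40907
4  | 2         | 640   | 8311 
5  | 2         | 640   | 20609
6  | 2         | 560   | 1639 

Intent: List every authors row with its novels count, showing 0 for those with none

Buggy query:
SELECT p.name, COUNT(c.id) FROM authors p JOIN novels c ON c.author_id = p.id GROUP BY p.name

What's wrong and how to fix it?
Bug: An inner join excludes parents with zero children

Fix: Switch to LEFT JOIN to retain unmatched parent rows

Corrected query:
SELECT p.name, COUNT(c.id) FROM authors p LEFT JOIN novels c ON c.author_id = p.id GROUP BY p.name

Result:
name    | COUNT(c.id)
--------+------------
Asimov  | 2          
Austen  | 0          
Tolkien | 4          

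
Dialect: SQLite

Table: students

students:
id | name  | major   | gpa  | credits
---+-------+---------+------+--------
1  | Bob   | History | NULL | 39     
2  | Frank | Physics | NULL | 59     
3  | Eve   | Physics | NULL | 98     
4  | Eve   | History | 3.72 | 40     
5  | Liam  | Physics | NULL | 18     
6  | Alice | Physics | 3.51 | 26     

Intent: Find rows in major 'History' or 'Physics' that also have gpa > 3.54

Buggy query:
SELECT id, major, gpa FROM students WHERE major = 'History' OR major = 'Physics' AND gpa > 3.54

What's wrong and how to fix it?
Bug: Without parentheses, AND is evaluated before OR, so the gpa filter only applies to the 'Physics' branch

Fix: Add parentheses around the OR so the AND applies to both alternatives

Corrected query:
SELECT id, major, gpa FROM students WHERE (major = 'History' OR major = 'Physics') AND gpa > 3.54

Result:
id | major   | gpa 
---+---------+-----
4  | History | 3.72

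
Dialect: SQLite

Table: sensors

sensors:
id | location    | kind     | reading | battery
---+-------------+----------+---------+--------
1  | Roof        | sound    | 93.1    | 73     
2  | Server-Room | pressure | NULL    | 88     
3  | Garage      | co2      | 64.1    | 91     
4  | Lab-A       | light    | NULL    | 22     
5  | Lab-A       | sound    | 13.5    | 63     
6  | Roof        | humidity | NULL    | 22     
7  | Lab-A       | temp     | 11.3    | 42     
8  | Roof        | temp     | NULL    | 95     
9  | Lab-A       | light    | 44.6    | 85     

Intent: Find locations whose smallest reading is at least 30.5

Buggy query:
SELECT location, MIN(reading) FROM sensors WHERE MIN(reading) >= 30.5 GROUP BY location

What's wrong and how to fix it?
Bug: Aggregates like MIN are computed per group after WHERE runs

Fix: Use HAVING for the per-group MIN condition

Corrected query:
SELECT location, MIN(reading) FROM sensors GROUP BY location HAVING MIN(reading) >= 30.5

Result:
location | MIN(reading)
---------+-------------
Garage   | 64.1        
Roof     | 93.1        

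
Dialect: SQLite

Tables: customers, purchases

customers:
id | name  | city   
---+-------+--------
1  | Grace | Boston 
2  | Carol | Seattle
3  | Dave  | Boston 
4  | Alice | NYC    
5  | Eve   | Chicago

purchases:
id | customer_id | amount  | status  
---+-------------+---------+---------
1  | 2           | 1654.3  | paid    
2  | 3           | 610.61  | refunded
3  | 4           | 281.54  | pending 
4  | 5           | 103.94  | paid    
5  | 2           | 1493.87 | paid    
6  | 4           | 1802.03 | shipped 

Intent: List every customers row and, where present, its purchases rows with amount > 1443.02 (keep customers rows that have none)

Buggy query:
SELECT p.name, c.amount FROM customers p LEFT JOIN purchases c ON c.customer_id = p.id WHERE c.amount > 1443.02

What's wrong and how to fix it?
Bug: A WHERE condition on the right-hand table after LEFT JOIN drops unmatched parents

Fix: Put 'c.amount > 1443.02' in the JOIN's ON clause instead of WHERE

Corrected query:
SELECT p.name, c.amount FROM customers p LEFT JOIN purchases c ON c.customer_id = p.id AND c.amount > 1443.02

Result:
name  | amount 
------+--------
Grace | NULL   
Carol | 1493.87
Carol | 1654.3 
Dave  | NULL   
Alice | 1802.03
Eve   | NULL   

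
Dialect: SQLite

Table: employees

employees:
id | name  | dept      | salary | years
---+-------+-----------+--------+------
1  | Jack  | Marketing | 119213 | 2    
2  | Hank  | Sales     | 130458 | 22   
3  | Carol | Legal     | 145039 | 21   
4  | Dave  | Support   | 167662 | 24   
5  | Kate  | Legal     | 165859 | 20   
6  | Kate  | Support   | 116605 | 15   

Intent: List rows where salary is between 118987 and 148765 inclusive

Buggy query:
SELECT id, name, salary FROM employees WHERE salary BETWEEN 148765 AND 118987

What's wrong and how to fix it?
Bug: The bounds are reversed; BETWEEN a AND b requires a <= b to match anything

Fix: Write BETWEEN 118987 AND 148765

Corrected query:
SELECT id, name, salary FROM employees WHERE salary BETWEEN 118987 AND 148765

Result:
id | name  | salary
---+-------+-------
1  | Jack  | 119213
2  | Hank  | 130458
3  | Carol | 145039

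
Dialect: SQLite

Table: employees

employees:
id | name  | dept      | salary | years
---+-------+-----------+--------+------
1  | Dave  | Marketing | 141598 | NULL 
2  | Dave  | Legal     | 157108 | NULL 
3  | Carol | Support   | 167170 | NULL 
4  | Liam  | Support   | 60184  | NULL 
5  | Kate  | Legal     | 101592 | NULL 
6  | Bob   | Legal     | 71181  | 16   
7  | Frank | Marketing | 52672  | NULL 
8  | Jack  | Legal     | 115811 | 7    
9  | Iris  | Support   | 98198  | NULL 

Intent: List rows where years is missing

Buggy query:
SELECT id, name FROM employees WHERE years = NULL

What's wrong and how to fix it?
Bug: '= NULL' is always unknown in SQL three-valued logic, so no rows match

Fix: Use IS NULL to test for NULL

Corrected query:
SELECT id, name FROM employees WHERE years IS NULL

Result:
id | name 
---+------
1  | Dave 
2  | Dave 
3  | Carol
4  | Liam 
5  | Kate 
7  | Frank
9  | Iris 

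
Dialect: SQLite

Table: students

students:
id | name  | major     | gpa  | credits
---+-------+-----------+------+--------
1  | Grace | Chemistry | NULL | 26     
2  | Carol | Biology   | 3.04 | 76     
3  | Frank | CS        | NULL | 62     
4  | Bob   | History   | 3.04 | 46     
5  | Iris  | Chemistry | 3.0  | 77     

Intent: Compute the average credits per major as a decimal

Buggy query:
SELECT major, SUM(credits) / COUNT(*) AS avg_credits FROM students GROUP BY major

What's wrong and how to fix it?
Bug: Both operands are integers, so '/' performs integer division and truncates

Fix: Cast one side to REAL so the division keeps the fractional part

Corrected query:
SELECT major, SUM(credits) * 1.0 / COUNT(*) AS avg_credits FROM students GROUP BY major

Result:
major     | avg_credits
----------+------------
Biology   | 76         
CS        | 62         
Chemistry | 51.5       
History   | 46         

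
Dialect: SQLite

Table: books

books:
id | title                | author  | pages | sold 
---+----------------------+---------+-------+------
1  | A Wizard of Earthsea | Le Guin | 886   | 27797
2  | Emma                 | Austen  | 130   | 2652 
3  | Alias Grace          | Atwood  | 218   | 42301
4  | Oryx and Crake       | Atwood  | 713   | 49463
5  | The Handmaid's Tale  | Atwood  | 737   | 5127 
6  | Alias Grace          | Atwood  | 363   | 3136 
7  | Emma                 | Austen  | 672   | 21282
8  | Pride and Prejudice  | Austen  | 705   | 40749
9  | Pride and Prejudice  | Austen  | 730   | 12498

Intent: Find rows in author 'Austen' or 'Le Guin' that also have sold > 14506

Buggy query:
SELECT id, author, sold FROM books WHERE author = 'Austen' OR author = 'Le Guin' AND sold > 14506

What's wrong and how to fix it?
Bug: Without parentheses, AND is evaluated before OR, so the sold filter only applies to the 'Le Guin' branch

Fix: Add parentheses around the OR so the AND applies to both alternatives

Corrected query:
SELECT id, author, sold FROM books WHERE (author = 'Austen' OR author = 'Le Guin') AND sold > 14506

Result:
id | author  | sold 
---+---------+------
1  | Le Guin | 27797
7  | Austen  | 21282
8  | Austen  | 40749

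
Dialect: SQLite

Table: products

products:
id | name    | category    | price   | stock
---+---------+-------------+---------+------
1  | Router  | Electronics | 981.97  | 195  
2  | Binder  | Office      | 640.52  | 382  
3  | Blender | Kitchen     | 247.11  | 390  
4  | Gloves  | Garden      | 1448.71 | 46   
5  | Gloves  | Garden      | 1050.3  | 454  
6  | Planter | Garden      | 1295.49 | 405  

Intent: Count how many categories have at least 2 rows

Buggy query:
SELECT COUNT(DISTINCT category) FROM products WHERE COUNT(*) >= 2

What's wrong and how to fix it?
Bug: COUNT(*) cannot appear in WHERE; the per-group count doesn't exist yet

Fix: Use a subquery that GROUPs and filters with HAVING, then count its rows

Corrected query:
SELECT COUNT(*) FROM (SELECT category FROM products GROUP BY category HAVING COUNT(*) >= 2)

Result:
COUNT(*)
--------
1       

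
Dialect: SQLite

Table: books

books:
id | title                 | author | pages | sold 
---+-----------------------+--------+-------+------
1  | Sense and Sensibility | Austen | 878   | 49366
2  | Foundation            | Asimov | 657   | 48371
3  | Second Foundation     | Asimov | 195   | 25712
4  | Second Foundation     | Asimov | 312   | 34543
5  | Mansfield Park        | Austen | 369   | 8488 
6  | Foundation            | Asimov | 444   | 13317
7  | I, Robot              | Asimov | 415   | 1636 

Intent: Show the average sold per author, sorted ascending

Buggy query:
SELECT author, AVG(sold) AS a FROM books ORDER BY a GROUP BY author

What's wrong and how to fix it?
Bug: GROUP BY must precede ORDER BY

Fix: Reorder: SELECT … FROM … GROUP BY … ORDER BY …

Corrected query:
SELECT author, AVG(sold) AS a FROM books GROUP BY author ORDER BY a

Result:
author | a      
-------+--------
Asimov | 24715.8
Austen | 28927  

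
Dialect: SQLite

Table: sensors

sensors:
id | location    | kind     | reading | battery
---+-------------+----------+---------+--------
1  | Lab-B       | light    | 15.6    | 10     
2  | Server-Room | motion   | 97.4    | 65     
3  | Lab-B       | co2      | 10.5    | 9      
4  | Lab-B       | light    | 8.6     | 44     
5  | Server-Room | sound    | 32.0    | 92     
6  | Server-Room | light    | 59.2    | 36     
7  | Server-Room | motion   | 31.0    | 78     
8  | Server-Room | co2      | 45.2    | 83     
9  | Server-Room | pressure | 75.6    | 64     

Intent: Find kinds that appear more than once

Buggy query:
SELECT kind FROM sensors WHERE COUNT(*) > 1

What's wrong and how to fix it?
Bug: COUNT(*) is an aggregate and cannot be used in WHERE

Fix: GROUP BY kind, then filter groups with HAVING COUNT(*) > 1

Corrected query:
SELECT kind FROM sensors GROUP BY kind HAVING COUNT(*) > 1

Result:
kind  
------
co2   
light 
motion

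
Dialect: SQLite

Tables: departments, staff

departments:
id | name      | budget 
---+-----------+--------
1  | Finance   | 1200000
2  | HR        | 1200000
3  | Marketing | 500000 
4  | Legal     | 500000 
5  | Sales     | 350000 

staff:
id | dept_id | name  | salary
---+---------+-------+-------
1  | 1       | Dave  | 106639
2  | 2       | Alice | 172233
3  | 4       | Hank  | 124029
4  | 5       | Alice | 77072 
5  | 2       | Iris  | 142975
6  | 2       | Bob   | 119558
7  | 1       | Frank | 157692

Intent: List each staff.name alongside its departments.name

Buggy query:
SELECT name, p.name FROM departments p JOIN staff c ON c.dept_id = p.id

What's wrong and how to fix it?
Bug: 'name' exists in both joined tables, so the database can't tell which one is meant

Fix: Qualify the column with its table alias (c.name)

Corrected query:
SELECT c.name, p.name FROM departments p JOIN staff c ON c.dept_id = p.id

Result:
name  | name   
------+--------
Dave  | Finance
Alice | HR     
Hank  | Legal  
Alice | Sales  
Iris  | HR     
Bob   | HR     
Frank | Finance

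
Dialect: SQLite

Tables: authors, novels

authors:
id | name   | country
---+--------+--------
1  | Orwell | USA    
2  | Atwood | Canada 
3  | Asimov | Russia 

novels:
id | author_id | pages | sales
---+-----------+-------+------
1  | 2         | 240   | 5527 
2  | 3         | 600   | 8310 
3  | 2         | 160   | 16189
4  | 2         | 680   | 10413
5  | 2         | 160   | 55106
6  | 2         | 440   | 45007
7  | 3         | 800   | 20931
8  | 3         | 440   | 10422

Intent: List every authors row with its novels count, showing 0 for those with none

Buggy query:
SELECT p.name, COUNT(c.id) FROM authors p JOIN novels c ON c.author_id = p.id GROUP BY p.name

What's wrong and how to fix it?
Bug: An inner join excludes parents with zero children

Fix: Switch to LEFT JOIN to retain unmatched parent rows

Corrected query:
SELECT p.name, COUNT(c.id) FROM authors p LEFT JOIN novels c ON c.author_id = p.id GROUP BY p.name

Result:
name   | COUNT(c.id)
-------+------------
Asimov | 3          
Atwood | 5          
Orwell | 0          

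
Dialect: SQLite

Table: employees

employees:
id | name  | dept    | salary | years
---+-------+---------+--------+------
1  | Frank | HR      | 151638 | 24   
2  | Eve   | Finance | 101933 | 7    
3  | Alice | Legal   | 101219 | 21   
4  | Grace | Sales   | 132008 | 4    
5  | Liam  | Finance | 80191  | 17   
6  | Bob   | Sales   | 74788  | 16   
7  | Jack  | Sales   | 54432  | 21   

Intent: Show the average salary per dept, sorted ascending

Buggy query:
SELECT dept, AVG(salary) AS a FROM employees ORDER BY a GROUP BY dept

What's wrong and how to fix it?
Bug: ORDER BY appears before GROUP BY; SQL clause order requires GROUP BY first

Fix: Move ORDER BY to the end, after GROUP BY

Corrected query:
SELECT dept, AVG(salary) AS a FROM employees GROUP BY dept ORDER BY a

Result:
dept    | a     
--------+-------
Sales   | 87076 
Finance | 91062 
Legal   | 101219
HR      | 151638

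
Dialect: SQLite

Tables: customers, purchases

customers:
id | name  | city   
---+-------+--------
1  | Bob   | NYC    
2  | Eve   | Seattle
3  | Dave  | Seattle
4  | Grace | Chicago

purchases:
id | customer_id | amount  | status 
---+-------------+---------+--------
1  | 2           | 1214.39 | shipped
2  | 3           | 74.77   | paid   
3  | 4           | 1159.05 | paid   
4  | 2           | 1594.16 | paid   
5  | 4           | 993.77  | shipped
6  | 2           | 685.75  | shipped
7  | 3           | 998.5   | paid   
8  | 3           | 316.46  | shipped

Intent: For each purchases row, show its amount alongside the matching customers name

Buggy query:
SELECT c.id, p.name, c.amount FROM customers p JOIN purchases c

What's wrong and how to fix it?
Bug: JOIN with no ON clause produces a cartesian product; every purchases row pairs with every customers row

Fix: Specify the join condition linking the foreign key to the parent id

Corrected query:
SELECT c.id, p.name, c.amount FROM customers p JOIN purchases c ON c.customer_id = p.id

Result:
id | name  | amount 
---+-------+--------
1  | Eve   | 1214.39
2  | Dave  | 74.77  
3  | Grace | 1159.05
4  | Eve   | 1594.16
5  | Grace | 993.77 
6  | Eve   | 685.75 
7  | Dave  | 998.5  
8  | Dave  | 316.46 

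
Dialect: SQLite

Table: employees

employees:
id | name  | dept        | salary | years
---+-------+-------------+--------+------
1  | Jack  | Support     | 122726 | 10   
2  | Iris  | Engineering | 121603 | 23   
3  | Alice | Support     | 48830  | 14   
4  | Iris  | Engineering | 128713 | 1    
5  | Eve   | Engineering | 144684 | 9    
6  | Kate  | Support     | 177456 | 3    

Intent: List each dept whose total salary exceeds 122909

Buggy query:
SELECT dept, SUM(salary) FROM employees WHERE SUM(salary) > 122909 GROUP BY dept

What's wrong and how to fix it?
Bug: WHERE runs before GROUP BY, so aggregates aren't available there

Fix: Use HAVING (which filters groups after aggregation) instead of WHERE

Corrected query:
SELECT dept, SUM(salary) FROM employees GROUP BY dept HAVING SUM(salary) > 122909

Result:
dept        | SUM(salary)
------------+------------
Engineering | 395000     
Support     | 349012     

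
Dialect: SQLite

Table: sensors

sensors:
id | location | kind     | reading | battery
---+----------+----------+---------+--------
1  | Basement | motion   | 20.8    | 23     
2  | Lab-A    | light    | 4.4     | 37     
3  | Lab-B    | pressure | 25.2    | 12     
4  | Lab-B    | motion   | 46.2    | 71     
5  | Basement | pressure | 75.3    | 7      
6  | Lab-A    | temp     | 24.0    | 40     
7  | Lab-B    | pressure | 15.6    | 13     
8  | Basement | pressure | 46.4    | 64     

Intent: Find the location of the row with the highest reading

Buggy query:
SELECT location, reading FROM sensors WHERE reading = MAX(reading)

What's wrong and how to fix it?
Bug: MAX(reading) is an aggregate and cannot be used directly in WHERE

Fix: Wrap MAX in a scalar subquery so WHERE compares against a single value

Corrected query:
SELECT location, reading FROM sensors WHERE reading = (SELECT MAX(reading) FROM sensors)

Result:
location | reading
---------+--------
Basement | 75.3   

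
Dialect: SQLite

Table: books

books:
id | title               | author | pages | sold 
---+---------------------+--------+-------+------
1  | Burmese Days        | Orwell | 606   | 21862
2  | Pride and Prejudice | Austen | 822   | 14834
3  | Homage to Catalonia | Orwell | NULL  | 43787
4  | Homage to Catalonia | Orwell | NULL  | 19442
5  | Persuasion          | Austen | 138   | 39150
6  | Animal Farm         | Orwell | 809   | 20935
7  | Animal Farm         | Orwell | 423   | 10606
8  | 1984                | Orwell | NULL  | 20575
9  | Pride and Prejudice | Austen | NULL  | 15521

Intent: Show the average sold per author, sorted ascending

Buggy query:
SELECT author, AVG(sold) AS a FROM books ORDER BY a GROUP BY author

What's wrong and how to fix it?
Bug: ORDER BY appears before GROUP BY; SQL clause order requires GROUP BY first

Fix: Move ORDER BY to the end, after GROUP BY

Corrected query:
SELECT author, AVG(sold) AS a FROM books GROUP BY author ORDER BY a

Result:
author | a           
-------+-------------
Orwell | 22867.833333
Austen | 23168.333333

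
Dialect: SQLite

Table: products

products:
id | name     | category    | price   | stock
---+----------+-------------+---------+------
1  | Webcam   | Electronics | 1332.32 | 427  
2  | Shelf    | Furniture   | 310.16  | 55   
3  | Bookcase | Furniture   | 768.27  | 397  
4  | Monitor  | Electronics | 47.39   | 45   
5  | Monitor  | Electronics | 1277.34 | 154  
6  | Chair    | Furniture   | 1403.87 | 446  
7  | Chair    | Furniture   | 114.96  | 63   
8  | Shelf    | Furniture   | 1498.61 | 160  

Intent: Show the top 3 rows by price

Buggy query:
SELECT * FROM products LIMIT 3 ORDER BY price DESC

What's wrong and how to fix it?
Bug: ORDER BY cannot follow LIMIT; LIMIT is the final clause

Fix: Swap the clauses: ORDER BY first, then LIMIT

Corrected query:
SELECT * FROM products ORDER BY price DESC LIMIT 3

Result:
id | name   | category    | price   | stock
---+--------+-------------+---------+------
8  | Shelf  | Furniture   | 1498.61 | 160  
6  | Chair  | Furniture   | 1403.87 | 446  
1  | Webcam | Electronics | 1332.32 | 427  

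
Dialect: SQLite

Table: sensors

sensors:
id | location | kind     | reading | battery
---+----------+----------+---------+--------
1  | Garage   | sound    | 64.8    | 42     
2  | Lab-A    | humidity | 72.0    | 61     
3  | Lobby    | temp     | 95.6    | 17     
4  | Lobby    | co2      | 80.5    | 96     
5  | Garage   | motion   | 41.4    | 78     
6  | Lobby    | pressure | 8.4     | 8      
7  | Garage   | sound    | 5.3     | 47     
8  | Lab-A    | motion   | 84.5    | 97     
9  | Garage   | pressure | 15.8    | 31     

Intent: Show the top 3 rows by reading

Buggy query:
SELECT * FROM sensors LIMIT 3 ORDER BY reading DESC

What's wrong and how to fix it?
Bug: LIMIT must come after ORDER BY

Fix: Sort with ORDER BY, then apply LIMIT

Corrected query:
SELECT * FROM sensors ORDER BY reading DESC LIMIT 3

Result:
id | location | kind   | reading | battery
---+----------+--------+---------+--------
3  | Lobby    | temp   | 95.6    | 17     
8  | Lab-A    | motion | 84.5    | 97     
4  | Lobby    | co2    | 80.5    | 96     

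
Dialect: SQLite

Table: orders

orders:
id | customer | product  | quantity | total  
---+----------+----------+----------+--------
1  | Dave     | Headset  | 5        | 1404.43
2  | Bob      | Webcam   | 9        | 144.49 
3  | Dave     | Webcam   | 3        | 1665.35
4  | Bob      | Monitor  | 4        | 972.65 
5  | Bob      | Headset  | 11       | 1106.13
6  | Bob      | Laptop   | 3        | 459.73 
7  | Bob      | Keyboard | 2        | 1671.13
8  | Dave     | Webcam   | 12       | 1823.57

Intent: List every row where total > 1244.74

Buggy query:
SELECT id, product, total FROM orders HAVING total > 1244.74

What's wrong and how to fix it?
Bug: HAVING filters the output of aggregation, but this query has no GROUP BY and no aggregate functions, so SQLite rejects it (HAVING clause on a non-aggregate query); the condition here is per row

Fix: Use WHERE for row-level filtering

Corrected query:
SELECT id, product, total FROM orders WHERE total > 1244.74

Result:
id | product  | total  
---+----------+--------
1  | Headset  | 1404.43
3  | Webcam   | 1665.35
7  | Keyboard | 1671.13
8  | Webcam   | 1823.57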